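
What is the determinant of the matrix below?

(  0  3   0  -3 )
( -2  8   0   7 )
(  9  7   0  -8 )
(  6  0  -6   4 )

Expand along column 3 (it has 3 zeros):
  − (-6) · M_43   where M_43 = det([0 3 -3; -2 8 7; 9 7 -8]) = 399
det = (-1)·(-6)·(399) = 2394

2394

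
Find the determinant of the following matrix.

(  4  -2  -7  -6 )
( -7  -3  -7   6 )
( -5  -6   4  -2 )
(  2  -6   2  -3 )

The determinant is -3747.

Expand along row 1:
  + (4) · M_11   where M_11 = det([-3 -7 6; -6 4 -2; -6 2 -3]) = 138
  − (-2) · M_12   where M_12 = det([-7 -7 6; -5 4 -2; 2 2 -3]) = 81
  + (-7) · M_13   where M_13 = det([-7 -3 6; -5 -6 -2; 2 -6 -3]) = 267
  − (-6) · M_14   where M_14 = det([-7 -3 -7; -5 -6 4; 2 -6 2]) = -432
det = (+1)·(4)·(138) + (-1)·(-2)·(81) + (+1)·(-7)·(267) + (-1)·(-6)·(-432) = -3747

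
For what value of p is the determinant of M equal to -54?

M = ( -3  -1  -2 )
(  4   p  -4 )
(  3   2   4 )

Expanding along the column containing p, det(M) is linear in p: det(M) = (-6)·p + (-12).
Set (-6)·p + (-12) = -54  ⇒  (-6)·p = -42  ⇒  p = 7.

p = 7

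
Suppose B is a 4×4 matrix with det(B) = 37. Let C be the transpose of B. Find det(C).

The determinant is 37.

det(Bᵀ) = det(B).
det(C) = (1)·(37) = 37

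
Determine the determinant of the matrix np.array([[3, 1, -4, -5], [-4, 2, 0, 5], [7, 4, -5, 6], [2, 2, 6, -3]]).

The determinant is -1928.

Expand along row 2 (it has 1 zero):
  − (-4) · M_21   where M_21 = det([1 -4 -5; 4 -5 6; 2 6 -3]) = -287
  + (2) · M_22   where M_22 = det([3 -4 -5; 7 -5 6; 2 6 -3]) = -455
  + (5) · M_24   where M_24 = det([3 1 -4; 7 4 -5; 2 2 6]) = 26
det = (-1)·(-4)·(-287) + (+1)·(2)·(-455) + (+1)·(5)·(26) = -1928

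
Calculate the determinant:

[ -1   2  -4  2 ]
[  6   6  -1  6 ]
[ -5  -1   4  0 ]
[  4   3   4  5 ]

Expand along row 3 (it has 1 zero):
  + (-5) · M_31   where M_31 = det([2 -4 2; 6 -1 6; 3 4 5]) = 44
  − (-1) · M_32   where M_32 = det([-1 -4 2; 6 -1 6; 4 4 5]) = 109
  + (4) · M_33   where M_33 = det([-1 2 2; 6 6 6; 4 3 5]) = -36
det = (+1)·(-5)·(44) + (-1)·(-1)·(109) + (+1)·(4)·(-36) = -255

-255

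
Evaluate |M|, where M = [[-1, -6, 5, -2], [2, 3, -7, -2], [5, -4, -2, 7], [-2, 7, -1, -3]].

The determinant is -399.

Expand along row 1:
  + (-1) · M_11   where M_11 = det([3 -7 -2; -4 -2 7; 7 -1 -3]) = -256
  − (-6) · M_12   where M_12 = det([2 -7 -2; 5 -2 7; -2 -1 -3]) = 37
  + (5) · M_13   where M_13 = det([2 3 -2; 5 -4 7; -2 7 -3]) = -125
  − (-2) · M_14   where M_14 = det([2 3 -7; 5 -4 -2; -2 7 -1]) = -126
det = (+1)·(-1)·(-256) + (-1)·(-6)·(37) + (+1)·(5)·(-125) + (-1)·(-2)·(-126) = -399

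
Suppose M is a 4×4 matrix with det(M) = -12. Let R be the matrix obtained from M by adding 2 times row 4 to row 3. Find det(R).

det(R) = -12

Adding a multiple of one row to another leaves the determinant unchanged.
det(R) = (1)·(-12) = -12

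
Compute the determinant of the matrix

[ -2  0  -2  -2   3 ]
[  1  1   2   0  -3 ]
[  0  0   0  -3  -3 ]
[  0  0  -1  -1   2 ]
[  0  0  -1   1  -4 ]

The matrix is block upper-triangular with a 2×2 block and a 3×3 block on the diagonal, so its determinant equals the product of the determinants of the diagonal blocks.
det of the 2×2 block = -2
det of the 3×3 block = 24
det = (-2)·(24) = -48

-48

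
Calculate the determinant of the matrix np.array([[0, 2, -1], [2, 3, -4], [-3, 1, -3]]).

The determinant is 25.

Expand along row 1:
  − 2 · |2 -4; -3 -3| = −2·(-6 − 12) = 36
  + (-1) · |2 3; -3 1| = (-1)·(2 − (-9)) = -11
Sum: (36) + (-11) = 25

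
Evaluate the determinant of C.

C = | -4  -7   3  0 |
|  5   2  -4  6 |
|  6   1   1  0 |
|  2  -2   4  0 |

The determinant is 528.

Expand along column 4 (it has 3 zeros):
  + (6) · M_24   where M_24 = det([-4 -7 3; 6 1 1; 2 -2 4]) = 88
det = (+1)·(6)·(88) = 528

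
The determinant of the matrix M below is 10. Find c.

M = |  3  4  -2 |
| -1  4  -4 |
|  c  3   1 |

Expanding along the row containing c, det(M) is linear in c: det(M) = (-8)·c + (58).
Set (-8)·c + (58) = 10  ⇒  (-8)·c = -48  ⇒  c = 6.

6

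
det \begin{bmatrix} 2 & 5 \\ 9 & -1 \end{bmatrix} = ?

det = 2·(-1) − 5·9 = -2 − 45 = -47

The determinant is -47.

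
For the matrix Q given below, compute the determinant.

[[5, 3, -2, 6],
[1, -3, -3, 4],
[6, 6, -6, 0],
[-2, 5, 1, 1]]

|Q| = 1200

Expand along row 3 (it has 1 zero):
  + (6) · M_31   where M_31 = det([3 -2 6; -3 -3 4; 5 1 1]) = 5
  − (6) · M_32   where M_32 = det([5 -2 6; 1 -3 4; -2 1 1]) = -47
  + (-6) · M_33   where M_33 = det([5 3 6; 1 -3 4; -2 5 1]) = -148
det = (+1)·(6)·(5) + (-1)·(6)·(-47) + (+1)·(-6)·(-148) = 1200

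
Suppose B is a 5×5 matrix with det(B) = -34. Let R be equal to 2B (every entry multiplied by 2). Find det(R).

|R| = -1088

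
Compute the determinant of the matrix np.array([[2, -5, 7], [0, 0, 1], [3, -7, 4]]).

Expand along row 2:
  − 1 · |2 -5; 3 -7| = −1·(-14 − (-15)) = -1

The determinant is -1.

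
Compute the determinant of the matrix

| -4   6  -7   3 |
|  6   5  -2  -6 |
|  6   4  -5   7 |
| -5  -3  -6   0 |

The determinant is -5846.

Expand along row 4 (it has 1 zero):
  − (-5) · M_41   where M_41 = det([6 -7 3; 5 -2 -6; 4 -5 7]) = 98
  + (-3) · M_42   where M_42 = det([-4 -7 3; 6 -2 -6; 6 -5 7]) = 668
  − (-6) · M_43   where M_43 = det([-4 6 3; 6 5 -6; 6 4 7]) = -722
det = (-1)·(-5)·(98) + (+1)·(-3)·(668) + (-1)·(-6)·(-722) = -5846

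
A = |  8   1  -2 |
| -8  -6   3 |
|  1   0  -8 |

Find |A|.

311

Expand along row 3:
  + 1 · |1 -2; -6 3| = 1·(3 − 12) = -9
  + (-8) · |8 1; -8 -6| = (-8)·(-48 − (-8)) = 320
Sum: (-9) + (320) = 311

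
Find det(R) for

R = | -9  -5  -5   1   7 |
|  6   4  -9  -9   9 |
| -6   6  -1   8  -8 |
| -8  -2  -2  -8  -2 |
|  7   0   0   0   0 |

Expand along row 5 (it has 4 zeros):
  + (7) · M_51   where M_51 = det([-5 -5 1 7; 4 -9 -9 9; 6 -1 8 -8; -2 -2 -8 -2]) = -8322
det = (+1)·(7)·(-8322) = -58254

The determinant is -58254.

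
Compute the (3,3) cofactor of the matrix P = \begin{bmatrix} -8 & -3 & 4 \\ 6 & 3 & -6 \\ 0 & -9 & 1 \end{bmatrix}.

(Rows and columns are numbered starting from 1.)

Delete row 3 and column 3; the remaining 2×2 submatrix is [-8 -3; 6 3].
Its determinant is (-8)·3 − (-3)·6 = -6.
The cofactor carries sign (−1)^(3+3) = +1, so C_{3,3} = +(-6) = -6.

The cofactor is -6.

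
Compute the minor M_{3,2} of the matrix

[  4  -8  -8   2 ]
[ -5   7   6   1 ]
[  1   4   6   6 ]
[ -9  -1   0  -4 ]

244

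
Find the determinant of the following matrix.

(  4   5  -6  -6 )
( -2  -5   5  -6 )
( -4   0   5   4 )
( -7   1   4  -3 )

1198

Expand along row 3 (it has 1 zero):
  + (-4) · M_31   where M_31 = det([5 -6 -6; -5 5 -6; 1 4 -3]) = 321
  + (5) · M_33   where M_33 = det([4 5 -6; -2 -5 -6; -7 1 -3]) = 486
  − (4) · M_34   where M_34 = det([4 5 -6; -2 -5 5; -7 1 4]) = -13
det = (+1)·(-4)·(321) + (+1)·(5)·(486) + (-1)·(4)·(-13) = 1198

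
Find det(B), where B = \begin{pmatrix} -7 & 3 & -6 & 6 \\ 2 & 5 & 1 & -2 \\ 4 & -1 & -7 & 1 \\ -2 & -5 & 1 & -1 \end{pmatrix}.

-906

Expand along row 1:
  + (-7) · M_11   where M_11 = det([5 1 -2; -1 -7 1; -5 1 -1]) = 96
  − (3) · M_12   where M_12 = det([2 1 -2; 4 -7 1; -2 1 -1]) = 34
  + (-6) · M_13   where M_13 = det([2 5 -2; 4 -1 1; -2 -5 -1]) = 66
  − (6) · M_14   where M_14 = det([2 5 1; 4 -1 -7; -2 -5 1]) = -44
det = (+1)·(-7)·(96) + (-1)·(3)·(34) + (+1)·(-6)·(66) + (-1)·(6)·(-44) = -906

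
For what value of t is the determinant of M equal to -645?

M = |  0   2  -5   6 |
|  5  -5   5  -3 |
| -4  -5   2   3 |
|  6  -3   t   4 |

t = -3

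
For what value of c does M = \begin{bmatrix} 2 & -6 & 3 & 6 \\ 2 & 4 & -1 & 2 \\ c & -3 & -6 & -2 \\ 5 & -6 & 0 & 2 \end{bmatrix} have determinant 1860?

-9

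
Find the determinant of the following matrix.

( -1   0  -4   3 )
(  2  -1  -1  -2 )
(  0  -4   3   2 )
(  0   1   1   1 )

Expand along column 1 (it has 2 zeros):
  + (-1) · M_11   where M_11 = det([-1 -1 -2; -4 3 2; 1 1 1]) = 7
  − (2) · M_21   where M_21 = det([0 -4 3; -4 3 2; 1 1 1]) = -45
det = (+1)·(-1)·(7) + (-1)·(2)·(-45) = 83

The determinant is 83.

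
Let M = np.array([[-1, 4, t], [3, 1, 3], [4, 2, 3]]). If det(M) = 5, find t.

-5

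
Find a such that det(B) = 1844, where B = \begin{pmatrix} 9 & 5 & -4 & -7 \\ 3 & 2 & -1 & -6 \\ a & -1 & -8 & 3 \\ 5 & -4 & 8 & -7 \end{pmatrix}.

Expanding along the row containing a, det(B) is linear in a: det(B) = (39)·a + (2039).
Set (39)·a + (2039) = 1844  ⇒  (39)·a = -195  ⇒  a = -5.

-5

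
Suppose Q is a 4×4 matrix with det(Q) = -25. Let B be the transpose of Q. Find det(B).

det(Qᵀ) = det(Q).
det(B) = (1)·(-25) = -25

-25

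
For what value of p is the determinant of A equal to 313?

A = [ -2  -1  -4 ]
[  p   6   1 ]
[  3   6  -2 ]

p = -8

Expanding along the column containing p, det(A) is linear in p: det(A) = (-26)·p + (105).
Set (-26)·p + (105) = 313  ⇒  (-26)·p = 208  ⇒  p = -8.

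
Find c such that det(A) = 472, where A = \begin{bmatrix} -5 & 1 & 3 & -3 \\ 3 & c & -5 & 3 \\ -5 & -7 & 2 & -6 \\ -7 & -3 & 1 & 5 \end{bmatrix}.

-9

Expanding along the row containing c, det(A) is linear in c: det(A) = (94)·c + (1318).
Set (94)·c + (1318) = 472  ⇒  (94)·c = -846  ⇒  c = -9.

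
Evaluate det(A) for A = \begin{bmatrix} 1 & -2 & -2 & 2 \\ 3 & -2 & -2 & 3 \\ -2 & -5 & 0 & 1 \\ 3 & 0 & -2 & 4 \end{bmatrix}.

36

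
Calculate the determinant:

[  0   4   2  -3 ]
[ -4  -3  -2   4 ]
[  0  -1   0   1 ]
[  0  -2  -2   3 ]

16

Expand along column 1 (it has 3 zeros):
  − (-4) · M_21   where M_21 = det([4 2 -3; -1 0 1; -2 -2 3]) = 4
det = (-1)·(-4)·(4) = 16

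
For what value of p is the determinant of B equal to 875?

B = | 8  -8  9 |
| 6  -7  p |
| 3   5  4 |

Expanding along the column containing p, det(B) is linear in p: det(B) = (-64)·p + (427).
Set (-64)·p + (427) = 875  ⇒  (-64)·p = 448  ⇒  p = -7.

-7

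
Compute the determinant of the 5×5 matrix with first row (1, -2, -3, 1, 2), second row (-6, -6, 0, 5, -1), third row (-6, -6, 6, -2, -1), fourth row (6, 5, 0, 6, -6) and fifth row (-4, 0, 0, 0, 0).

684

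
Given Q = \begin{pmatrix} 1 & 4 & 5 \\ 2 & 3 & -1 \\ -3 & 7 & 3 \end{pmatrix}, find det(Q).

Expand along column 1:
  + 1 · |3 -1; 7 3| = 1·(9 − (-7)) = 16
  − 2 · |4 5; 7 3| = −2·(12 − 35) = 46
  + (-3) · |4 5; 3 -1| = (-3)·(-4 − 15) = 57
Sum: (16) + (46) + (57) = 119

119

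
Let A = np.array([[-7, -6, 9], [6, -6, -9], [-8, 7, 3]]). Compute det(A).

det(A) = -693

Expand along row 1:
  + (-7) · |-6 -9; 7 3| = (-7)·(-18 − (-63)) = -315
  − (-6) · |6 -9; -8 3| = −(-6)·(18 − 72) = -324
  + 9 · |6 -6; -8 7| = 9·(42 − 48) = -54
Sum: (-315) + (-324) + (-54) = -693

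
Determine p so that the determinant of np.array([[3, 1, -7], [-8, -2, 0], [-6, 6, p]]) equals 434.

p = 7

Expanding along the column containing p, det(B) is linear in p: det(B) = (2)·p + (420).
Set (2)·p + (420) = 434  ⇒  (2)·p = 14  ⇒  p = 7.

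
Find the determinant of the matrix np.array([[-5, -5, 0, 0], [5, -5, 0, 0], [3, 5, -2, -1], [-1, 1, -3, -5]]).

350

The matrix is block lower-triangular with a 2×2 block and a 2×2 block on the diagonal, so its determinant equals the product of the determinants of the diagonal blocks.
det of the 2×2 block = 50
det of the 2×2 block = 7
det = (50)·(7) = 350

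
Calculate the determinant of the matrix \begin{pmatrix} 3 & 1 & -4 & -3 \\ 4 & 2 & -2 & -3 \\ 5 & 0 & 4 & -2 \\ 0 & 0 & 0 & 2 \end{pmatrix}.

76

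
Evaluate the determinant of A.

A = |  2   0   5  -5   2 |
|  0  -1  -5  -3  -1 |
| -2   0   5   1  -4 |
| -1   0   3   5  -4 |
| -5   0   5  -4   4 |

Expand along column 2 (it has 4 zeros):
  + (-1) · M_22   where M_22 = det([2 5 -5 2; -2 5 1 -4; -1 3 5 -4; -5 5 -4 4]) = 814
det = (+1)·(-1)·(814) = -814

det(A) = -814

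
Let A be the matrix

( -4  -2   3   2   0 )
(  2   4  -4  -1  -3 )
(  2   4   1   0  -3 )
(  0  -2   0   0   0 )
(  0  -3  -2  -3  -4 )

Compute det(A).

Expand along row 4 (it has 4 zeros):
  + (-2) · M_42   where M_42 = det([-4 3 2 0; 2 -4 -1 -3; 2 1 0 -3; 0 -2 -3 -4]) = -196
det = (+1)·(-2)·(-196) = 392

392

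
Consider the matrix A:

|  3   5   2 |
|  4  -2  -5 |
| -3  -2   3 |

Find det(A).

Expand along row 1:
  + 3 · |-2 -5; -2 3| = 3·(-6 − 10) = -48
  − 5 · |4 -5; -3 3| = −5·(12 − 15) = 15
  + 2 · |4 -2; -3 -2| = 2·(-8 − 6) = -28
Sum: (-48) + (15) + (-28) = -61

The determinant is -61.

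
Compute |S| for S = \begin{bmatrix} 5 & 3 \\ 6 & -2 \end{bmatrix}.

-28

det(S) = 5·(-2) − 3·6 = -10 − 18 = -28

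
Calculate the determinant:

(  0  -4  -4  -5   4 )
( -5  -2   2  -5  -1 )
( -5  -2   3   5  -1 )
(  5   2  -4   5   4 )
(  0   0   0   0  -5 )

2000

Expand along row 5 (it has 4 zeros):
  + (-5) · M_55   where M_55 = det([0 -4 -4 -5; -5 -2 2 -5; -5 -2 3 5; 5 2 -4 5]) = -400
det = (+1)·(-5)·(-400) = 2000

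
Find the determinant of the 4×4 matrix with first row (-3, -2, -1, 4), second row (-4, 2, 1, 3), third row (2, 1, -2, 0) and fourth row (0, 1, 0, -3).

Expand along row 4 (it has 2 zeros):
  + (1) · M_42   where M_42 = det([-3 -1 4; -4 1 3; 2 -2 0]) = 0
  + (-3) · M_44   where M_44 = det([-3 -2 -1; -4 2 1; 2 1 -2]) = 35
det = (+1)·(1)·(0) + (+1)·(-3)·(35) = -105

-105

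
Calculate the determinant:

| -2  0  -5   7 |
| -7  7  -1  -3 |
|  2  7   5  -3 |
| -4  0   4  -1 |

2709

Expand along column 2 (it has 2 zeros):
  + (7) · M_22   where M_22 = det([-2 -5 7; 2 5 -3; -4 4 -1]) = 112
  − (7) · M_32   where M_32 = det([-2 -5 7; -7 -1 -3; -4 4 -1]) = -275
det = (+1)·(7)·(112) + (-1)·(7)·(-275) = 2709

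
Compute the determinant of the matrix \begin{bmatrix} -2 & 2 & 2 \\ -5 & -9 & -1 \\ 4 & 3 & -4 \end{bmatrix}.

-84

Expand along column 1:
  + (-2) · |-9 -1; 3 -4| = (-2)·(36 − (-3)) = -78
  − (-5) · |2 2; 3 -4| = −(-5)·(-8 − 6) = -70
  + 4 · |2 2; -9 -1| = 4·(-2 − (-18)) = 64
Sum: (-78) + (-70) + (64) = -84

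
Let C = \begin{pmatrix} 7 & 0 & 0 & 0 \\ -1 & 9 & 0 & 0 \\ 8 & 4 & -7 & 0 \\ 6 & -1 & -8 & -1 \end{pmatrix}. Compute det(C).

441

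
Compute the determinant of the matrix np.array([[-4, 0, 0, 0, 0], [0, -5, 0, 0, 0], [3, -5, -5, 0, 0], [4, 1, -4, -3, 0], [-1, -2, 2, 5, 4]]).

1200

The matrix is lower triangular, so the determinant is the product of the diagonal entries:
det = (-4) · (-5) · (-5) · (-3) · (4) = 1200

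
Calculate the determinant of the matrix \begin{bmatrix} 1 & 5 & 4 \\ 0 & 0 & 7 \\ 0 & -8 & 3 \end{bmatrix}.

Expand along row 2:
  − 7 · |1 5; 0 -8| = −7·(-8 − 0) = 56

The determinant is 56.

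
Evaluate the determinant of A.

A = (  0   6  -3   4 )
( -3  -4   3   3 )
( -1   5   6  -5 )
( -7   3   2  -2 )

Expand along row 1 (it has 1 zero):
  − (6) · M_12   where M_12 = det([-3 3 3; -1 6 -5; -7 2 -2]) = 225
  + (-3) · M_13   where M_13 = det([-3 -4 3; -1 5 -5; -7 3 -2]) = -51
  − (4) · M_14   where M_14 = det([-3 -4 3; -1 5 6; -7 3 2]) = 280
det = (-1)·(6)·(225) + (+1)·(-3)·(-51) + (-1)·(4)·(280) = -2317

-2317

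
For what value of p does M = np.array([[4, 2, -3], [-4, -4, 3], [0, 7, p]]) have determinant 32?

-4

Expanding along the row containing p, det(M) is linear in p: det(M) = (-8)·p + (0).
Set (-8)·p + (0) = 32  ⇒  (-8)·p = 32  ⇒  p = -4.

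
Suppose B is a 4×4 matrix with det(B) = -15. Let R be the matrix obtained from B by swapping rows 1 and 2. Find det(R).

det(R) = 15

Swapping two rows multiplies the determinant by −1.
det(R) = (-1)·(-15) = 15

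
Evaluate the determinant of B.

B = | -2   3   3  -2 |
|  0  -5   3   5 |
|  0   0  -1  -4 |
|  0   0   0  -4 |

B is upper triangular, so det(B) is the product of the diagonal entries:
det = (-2) · (-5) · (-1) · (-4) = 40

|B| = 40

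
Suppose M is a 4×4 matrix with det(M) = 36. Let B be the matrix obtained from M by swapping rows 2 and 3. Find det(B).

-36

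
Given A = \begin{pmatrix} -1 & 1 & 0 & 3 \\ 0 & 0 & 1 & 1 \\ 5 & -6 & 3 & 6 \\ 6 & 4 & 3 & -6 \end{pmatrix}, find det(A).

Expand along row 2 (it has 2 zeros):
  − (1) · M_23   where M_23 = det([-1 1 3; 5 -6 6; 6 4 -6]) = 222
  + (1) · M_24   where M_24 = det([-1 1 0; 5 -6 3; 6 4 3]) = 33
det = (-1)·(1)·(222) + (+1)·(1)·(33) = -189

-189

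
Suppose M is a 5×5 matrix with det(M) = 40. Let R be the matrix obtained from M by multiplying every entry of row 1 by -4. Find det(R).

-160

Scaling one row by -4 multiplies the determinant by -4.
det(R) = (-4)·(40) = -160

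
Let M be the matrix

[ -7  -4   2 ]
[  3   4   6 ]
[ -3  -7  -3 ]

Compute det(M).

Expand along row 1:
  + (-7) · |4 6; -7 -3| = (-7)·(-12 − (-42)) = -210
  − (-4) · |3 6; -3 -3| = −(-4)·(-9 − (-18)) = 36
  + 2 · |3 4; -3 -7| = 2·(-21 − (-12)) = -18
Sum: (-210) + (36) + (-18) = -192

-192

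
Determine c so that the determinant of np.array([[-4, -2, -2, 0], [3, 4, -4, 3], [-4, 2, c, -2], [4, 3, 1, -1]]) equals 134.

Expanding along the row containing c, det(B) is linear in c: det(B) = (22)·c + (156).
Set (22)·c + (156) = 134  ⇒  (22)·c = -22  ⇒  c = -1.

-1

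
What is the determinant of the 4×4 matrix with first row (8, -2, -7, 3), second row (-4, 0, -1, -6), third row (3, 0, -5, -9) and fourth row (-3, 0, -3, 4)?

634

Expand along column 2 (it has 3 zeros):
  − (-2) · M_12   where M_12 = det([-4 -1 -6; 3 -5 -9; -3 -3 4]) = 317
det = (-1)·(-2)·(317) = 634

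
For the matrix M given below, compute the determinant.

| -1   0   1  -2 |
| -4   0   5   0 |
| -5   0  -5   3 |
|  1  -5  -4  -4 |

Expand along column 2 (it has 3 zeros):
  + (-5) · M_42   where M_42 = det([-1 1 -2; -4 5 0; -5 -5 3]) = -93
det = (+1)·(-5)·(-93) = 465

465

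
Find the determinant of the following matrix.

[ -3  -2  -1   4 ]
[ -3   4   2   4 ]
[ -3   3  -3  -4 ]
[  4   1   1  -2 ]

Expand along row 1:
  + (-3) · M_11   where M_11 = det([4 2 4; 3 -3 -4; 1 1 -2]) = 68
  − (-2) · M_12   where M_12 = det([-3 2 4; -3 -3 -4; 4 1 -2]) = -38
  + (-1) · M_13   where M_13 = det([-3 4 4; -3 3 -4; 4 1 -2]) = -142
  − (4) · M_14   where M_14 = det([-3 4 2; -3 3 -3; 4 1 1]) = -84
det = (+1)·(-3)·(68) + (-1)·(-2)·(-38) + (+1)·(-1)·(-142) + (-1)·(4)·(-84) = 198

198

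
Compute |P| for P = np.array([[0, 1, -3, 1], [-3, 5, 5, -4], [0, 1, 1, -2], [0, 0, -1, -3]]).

Expand along column 1 (it has 3 zeros):
  − (-3) · M_21   where M_21 = det([1 -3 1; 1 1 -2; 0 -1 -3]) = -15
det = (-1)·(-3)·(-15) = -45

The determinant is -45.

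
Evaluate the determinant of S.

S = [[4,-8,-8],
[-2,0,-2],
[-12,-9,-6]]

The determinant is -312.

Expand along column 2:
  − (-8) · |-2 -2; -12 -6| = −(-8)·(12 − 24) = -96
  − (-9) · |4 -8; -2 -2| = −(-9)·(-8 − 16) = -216
Sum: (-96) + (-216) = -312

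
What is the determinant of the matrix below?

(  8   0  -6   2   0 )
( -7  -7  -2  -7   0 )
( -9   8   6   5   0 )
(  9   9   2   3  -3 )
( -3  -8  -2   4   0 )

Expand along column 5 (it has 4 zeros):
  − (-3) · M_45   where M_45 = det([8 0 -6 2; -7 -7 -2 -7; -9 8 6 5; -3 -8 -2 4]) = 5722
det = (-1)·(-3)·(5722) = 17166

The determinant is 17166.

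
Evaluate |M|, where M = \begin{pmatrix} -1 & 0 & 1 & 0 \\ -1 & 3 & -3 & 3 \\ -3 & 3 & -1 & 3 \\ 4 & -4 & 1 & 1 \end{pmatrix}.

Expand along row 1 (it has 2 zeros):
  + (-1) · M_11   where M_11 = det([3 -3 3; 3 -1 3; -4 1 1]) = 30
  + (1) · M_13   where M_13 = det([-1 3 3; -3 3 3; 4 -4 1]) = 30
det = (+1)·(-1)·(30) + (+1)·(1)·(30) = 0

det(M) = 0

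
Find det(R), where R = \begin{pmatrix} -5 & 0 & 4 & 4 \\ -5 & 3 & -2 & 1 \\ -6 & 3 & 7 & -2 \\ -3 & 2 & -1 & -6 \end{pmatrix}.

Expand along row 1 (it has 1 zero):
  + (-5) · M_11   where M_11 = det([3 -2 1; 3 7 -2; 2 -1 -6]) = -177
  + (4) · M_13   where M_13 = det([-5 3 1; -6 3 -2; -3 2 -6]) = -23
  − (4) · M_14   where M_14 = det([-5 3 -2; -6 3 7; -3 2 -1]) = 10
det = (+1)·(-5)·(-177) + (+1)·(4)·(-23) + (-1)·(4)·(10) = 753

det(R) = 753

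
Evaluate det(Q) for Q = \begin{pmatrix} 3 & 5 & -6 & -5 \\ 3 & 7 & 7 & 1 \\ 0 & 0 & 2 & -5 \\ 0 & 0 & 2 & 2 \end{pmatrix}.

Q is block upper-triangular with a 2×2 block and a 2×2 block on the diagonal, so its determinant equals the product of the determinants of the diagonal blocks.
det of the 2×2 block = 6
det of the 2×2 block = 14
det = (6)·(14) = 84

84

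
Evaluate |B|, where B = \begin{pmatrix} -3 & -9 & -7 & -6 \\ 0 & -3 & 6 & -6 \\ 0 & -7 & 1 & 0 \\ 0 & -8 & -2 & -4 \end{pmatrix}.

Expand along column 1 (it has 3 zeros):
  + (-3) · M_11   where M_11 = det([-3 6 -6; -7 1 0; -8 -2 -4]) = -288
det = (+1)·(-3)·(-288) = 864

The determinant is 864.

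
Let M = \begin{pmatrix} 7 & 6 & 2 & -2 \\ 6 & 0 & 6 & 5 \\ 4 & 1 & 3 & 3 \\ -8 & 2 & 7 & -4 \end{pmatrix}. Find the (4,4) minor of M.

Delete row 4 and column 4; the remaining 3×3 submatrix is [7 6 2; 6 0 6; 4 1 3].
Its determinant is 6.

The minor is 6.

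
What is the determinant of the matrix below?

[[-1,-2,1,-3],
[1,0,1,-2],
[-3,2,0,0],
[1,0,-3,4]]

The determinant is -28.

Expand along row 3 (it has 2 zeros):
  + (-3) · M_31   where M_31 = det([-2 1 -3; 0 1 -2; 0 -3 4]) = 4
  − (2) · M_32   where M_32 = det([-1 1 -3; 1 1 -2; 1 -3 4]) = 8
det = (+1)·(-3)·(4) + (-1)·(2)·(8) = -28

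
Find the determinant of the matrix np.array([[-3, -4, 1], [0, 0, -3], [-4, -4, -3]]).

Expand along row 2:
  − (-3) · |-3 -4; -4 -4| = −(-3)·(12 − 16) = -12

-12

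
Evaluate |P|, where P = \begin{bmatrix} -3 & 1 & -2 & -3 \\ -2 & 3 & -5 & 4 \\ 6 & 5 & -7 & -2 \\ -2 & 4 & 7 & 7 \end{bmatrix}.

-2470

Expand along row 1:
  + (-3) · M_11   where M_11 = det([3 -5 4; 5 -7 -2; 4 7 7]) = 362
  − (1) · M_12   where M_12 = det([-2 -5 4; 6 -7 -2; -2 7 7]) = 372
  + (-2) · M_13   where M_13 = det([-2 3 4; 6 5 -2; -2 4 7]) = -64
  − (-3) · M_14   where M_14 = det([-2 3 -5; 6 5 -7; -2 4 7]) = -380
det = (+1)·(-3)·(362) + (-1)·(1)·(372) + (+1)·(-2)·(-64) + (-1)·(-3)·(-380) = -2470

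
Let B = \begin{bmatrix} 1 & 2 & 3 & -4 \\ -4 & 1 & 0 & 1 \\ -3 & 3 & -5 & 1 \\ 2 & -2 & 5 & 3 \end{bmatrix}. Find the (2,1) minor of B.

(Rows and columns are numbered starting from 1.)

Delete row 2 and column 1; the remaining 3×3 submatrix is [2 3 -4; 3 -5 1; -2 5 3].
Its determinant is -93.

-93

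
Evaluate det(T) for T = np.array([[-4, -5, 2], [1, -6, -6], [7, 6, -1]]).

The determinant is 133.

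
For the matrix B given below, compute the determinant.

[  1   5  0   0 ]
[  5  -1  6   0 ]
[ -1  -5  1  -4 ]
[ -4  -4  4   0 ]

-800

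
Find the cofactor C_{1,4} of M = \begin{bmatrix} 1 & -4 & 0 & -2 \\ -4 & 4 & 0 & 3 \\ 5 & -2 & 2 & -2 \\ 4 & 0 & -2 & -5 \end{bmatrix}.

-56

Delete row 1 and column 4; the remaining 3×3 submatrix is [-4 4 0; 5 -2 2; 4 0 -2].
Its determinant is 56.
The cofactor carries sign (−1)^(1+4) = −1, so C_{1,4} = −(56) = -56.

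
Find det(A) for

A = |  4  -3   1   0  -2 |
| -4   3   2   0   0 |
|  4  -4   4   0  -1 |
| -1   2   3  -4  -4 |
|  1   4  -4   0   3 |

Expand along column 4 (it has 4 zeros):
  + (-4) · M_44   where M_44 = det([4 -3 1 -2; -4 3 2 0; 4 -4 4 -1; 1 4 -4 3]) = 179
det = (+1)·(-4)·(179) = -716

det(A) = -716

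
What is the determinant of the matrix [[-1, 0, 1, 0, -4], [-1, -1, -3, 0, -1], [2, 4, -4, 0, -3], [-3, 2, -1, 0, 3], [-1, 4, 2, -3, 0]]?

-1098

Expand along column 4 (it has 4 zeros):
  − (-3) · M_54   where M_54 = det([-1 0 1 -4; -1 -1 -3 -1; 2 4 -4 -3; -3 2 -1 3]) = -366
det = (-1)·(-3)·(-366) = -1098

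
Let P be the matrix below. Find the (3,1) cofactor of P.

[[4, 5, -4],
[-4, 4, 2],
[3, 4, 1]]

26

Delete row 3 and column 1; the remaining 2×2 submatrix is [5 -4; 4 2].
Its determinant is 5·2 − (-4)·4 = 26.
The cofactor carries sign (−1)^(3+1) = +1, so C_{3,1} = +(26) = 26.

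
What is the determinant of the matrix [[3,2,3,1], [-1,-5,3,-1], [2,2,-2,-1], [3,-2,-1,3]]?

Expand along row 1:
  + (3) · M_11   where M_11 = det([-5 3 -1; 2 -2 -1; -2 -1 3]) = 29
  − (2) · M_12   where M_12 = det([-1 3 -1; 2 -2 -1; 3 -1 3]) = -24
  + (3) · M_13   where M_13 = det([-1 -5 -1; 2 2 -1; 3 -2 3]) = 51
  − (1) · M_14   where M_14 = det([-1 -5 3; 2 2 -2; 3 -2 -1]) = -4
det = (+1)·(3)·(29) + (-1)·(2)·(-24) + (+1)·(3)·(51) + (-1)·(1)·(-4) = 292

The determinant is 292.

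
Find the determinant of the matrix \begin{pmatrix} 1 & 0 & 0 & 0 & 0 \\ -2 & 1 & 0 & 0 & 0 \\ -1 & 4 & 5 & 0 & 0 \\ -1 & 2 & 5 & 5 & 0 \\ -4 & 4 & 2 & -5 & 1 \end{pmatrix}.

25

The matrix is lower triangular, so the determinant is the product of the diagonal entries:
det = (1) · (1) · (5) · (5) · (1) = 25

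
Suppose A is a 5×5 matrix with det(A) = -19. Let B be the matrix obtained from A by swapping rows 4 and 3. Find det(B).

Swapping two rows multiplies the determinant by −1.
det(B) = (-1)·(-19) = 19

19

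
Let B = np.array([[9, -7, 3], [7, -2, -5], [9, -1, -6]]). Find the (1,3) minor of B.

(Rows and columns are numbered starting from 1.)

Delete row 1 and column 3; the remaining 2×2 submatrix is [7 -2; 9 -1].
Its determinant is 7·(-1) − (-2)·9 = 11.

11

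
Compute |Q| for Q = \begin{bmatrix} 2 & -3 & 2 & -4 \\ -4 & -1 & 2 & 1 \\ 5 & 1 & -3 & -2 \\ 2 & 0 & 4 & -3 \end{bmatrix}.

Expand along row 4 (it has 1 zero):
  − (2) · M_41   where M_41 = det([-3 2 -4; -1 2 1; 1 -3 -2]) = -3
  − (4) · M_43   where M_43 = det([2 -3 -4; -4 -1 1; 5 1 -2]) = 7
  + (-3) · M_44   where M_44 = det([2 -3 2; -4 -1 2; 5 1 -3]) = 10
det = (-1)·(2)·(-3) + (-1)·(4)·(7) + (+1)·(-3)·(10) = -52

The determinant is -52.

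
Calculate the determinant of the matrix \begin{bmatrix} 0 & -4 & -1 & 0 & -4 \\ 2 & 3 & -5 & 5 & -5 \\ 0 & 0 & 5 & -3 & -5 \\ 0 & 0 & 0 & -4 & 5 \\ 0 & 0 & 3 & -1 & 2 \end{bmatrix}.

The matrix is block upper-triangular with a 2×2 block and a 3×3 block on the diagonal, so its determinant equals the product of the determinants of the diagonal blocks.
det of the 2×2 block = 8
det of the 3×3 block = -120
det = (8)·(-120) = -960

The determinant is -960.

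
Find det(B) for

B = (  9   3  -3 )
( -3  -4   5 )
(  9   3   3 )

-162

Expand along row 1:
  + 9 · |-4 5; 3 3| = 9·(-12 − 15) = -243
  − 3 · |-3 5; 9 3| = −3·(-9 − 45) = 162
  + (-3) · |-3 -4; 9 3| = (-3)·(-9 − (-36)) = -81
Sum: (-243) + (162) + (-81) = -162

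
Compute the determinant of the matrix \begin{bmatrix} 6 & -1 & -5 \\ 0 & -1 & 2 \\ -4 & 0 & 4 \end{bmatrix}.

Expand along row 2:
  + (-1) · |6 -5; -4 4| = (-1)·(24 − 20) = -4
  − 2 · |6 -1; -4 0| = −2·(0 − 4) = 8
Sum: (-4) + (8) = 4

The determinant is 4.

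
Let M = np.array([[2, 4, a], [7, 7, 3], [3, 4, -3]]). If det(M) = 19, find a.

Expanding along the column containing a, det(M) is linear in a: det(M) = (7)·a + (54).
Set (7)·a + (54) = 19  ⇒  (7)·a = -35  ⇒  a = -5.

-5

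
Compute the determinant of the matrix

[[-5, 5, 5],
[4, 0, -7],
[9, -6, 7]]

-365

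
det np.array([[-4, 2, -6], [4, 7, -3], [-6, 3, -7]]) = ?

The determinant is -72.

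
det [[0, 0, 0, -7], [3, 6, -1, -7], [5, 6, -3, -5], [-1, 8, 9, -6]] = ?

Expand along row 1 (it has 3 zeros):
  − (-7) · M_14   where M_14 = det([3 6 -1; 5 6 -3; -1 8 9]) = -64
det = (-1)·(-7)·(-64) = -448

-448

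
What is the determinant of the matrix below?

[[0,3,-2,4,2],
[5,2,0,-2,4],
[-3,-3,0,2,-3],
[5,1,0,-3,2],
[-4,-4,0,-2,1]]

Expand along column 3 (it has 4 zeros):
  + (-2) · M_13   where M_13 = det([5 2 -2 4; -3 -3 2 -3; 5 1 -3 2; -4 -4 -2 1]) = 135
det = (+1)·(-2)·(135) = -270

The determinant is -270.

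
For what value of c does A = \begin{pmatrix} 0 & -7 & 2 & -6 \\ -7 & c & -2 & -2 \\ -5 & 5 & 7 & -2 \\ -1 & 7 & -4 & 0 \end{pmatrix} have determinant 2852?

Expanding along the column containing c, det(A) is linear in c: det(A) = (-158)·c + (3168).
Set (-158)·c + (3168) = 2852  ⇒  (-158)·c = -316  ⇒  c = 2.

2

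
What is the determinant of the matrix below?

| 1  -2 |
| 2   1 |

det = 1·1 − (-2)·2 = 1 − (-4) = 5

5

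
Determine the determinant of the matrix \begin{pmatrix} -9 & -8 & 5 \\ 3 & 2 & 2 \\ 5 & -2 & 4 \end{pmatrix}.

-172

Expand along row 1:
  + (-9) · |2 2; -2 4| = (-9)·(8 − (-4)) = -108
  − (-8) · |3 2; 5 4| = −(-8)·(12 − 10) = 16
  + 5 · |3 2; 5 -2| = 5·(-6 − 10) = -80
Sum: (-108) + (16) + (-80) = -172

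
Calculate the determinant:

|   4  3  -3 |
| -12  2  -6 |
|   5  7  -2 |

Expand along row 1:
  + 4 · |2 -6; 7 -2| = 4·(-4 − (-42)) = 152
  − 3 · |-12 -6; 5 -2| = −3·(24 − (-30)) = -162
  + (-3) · |-12 2; 5 7| = (-3)·(-84 − 10) = 282
Sum: (152) + (-162) + (282) = 272

The determinant is 272.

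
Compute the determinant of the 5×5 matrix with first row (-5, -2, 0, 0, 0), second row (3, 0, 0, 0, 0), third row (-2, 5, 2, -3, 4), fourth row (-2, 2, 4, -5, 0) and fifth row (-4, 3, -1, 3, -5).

The matrix is block lower-triangular with a 2×2 block and a 3×3 block on the diagonal, so its determinant equals the product of the determinants of the diagonal blocks.
det of the 2×2 block = 6
det of the 3×3 block = 18
det = (6)·(18) = 108

The determinant is 108.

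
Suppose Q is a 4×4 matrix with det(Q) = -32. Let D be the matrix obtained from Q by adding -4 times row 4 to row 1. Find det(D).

-32

Adding a multiple of one row to another leaves the determinant unchanged.
det(D) = (1)·(-32) = -32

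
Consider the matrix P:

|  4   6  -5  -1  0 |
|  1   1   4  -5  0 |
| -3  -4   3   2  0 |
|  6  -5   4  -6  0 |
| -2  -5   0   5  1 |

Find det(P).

Expand along column 5 (it has 4 zeros):
  + (1) · M_55   where M_55 = det([4 6 -5 -1; 1 1 4 -5; -3 -4 3 2; 6 -5 4 -6]) = -208
det = (+1)·(1)·(-208) = -208

The determinant is -208.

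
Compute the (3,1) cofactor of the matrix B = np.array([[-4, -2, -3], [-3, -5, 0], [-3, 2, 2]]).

Delete row 3 and column 1; the remaining 2×2 submatrix is [-2 -3; -5 0].
Its determinant is (-2)·0 − (-3)·(-5) = -15.
The cofactor carries sign (−1)^(3+1) = +1, so C_{3,1} = +(-15) = -15.

The cofactor is -15.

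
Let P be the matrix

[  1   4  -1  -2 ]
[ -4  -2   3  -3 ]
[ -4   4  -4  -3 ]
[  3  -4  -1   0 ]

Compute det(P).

Expand along row 4 (it has 1 zero):
  − (3) · M_41   where M_41 = det([4 -1 -2; -2 3 -3; 4 -4 -3]) = -58
  + (-4) · M_42   where M_42 = det([1 -1 -2; -4 3 -3; -4 -4 -3]) = -77
  − (-1) · M_43   where M_43 = det([1 4 -2; -4 -2 -3; -4 4 -3]) = 66
det = (-1)·(3)·(-58) + (+1)·(-4)·(-77) + (-1)·(-1)·(66) = 548

548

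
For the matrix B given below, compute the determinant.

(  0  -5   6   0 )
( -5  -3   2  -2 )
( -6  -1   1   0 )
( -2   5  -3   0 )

Expand along column 4 (it has 3 zeros):
  + (-2) · M_24   where M_24 = det([0 -5 6; -6 -1 1; -2 5 -3]) = -92
det = (+1)·(-2)·(-92) = 184

The determinant is 184.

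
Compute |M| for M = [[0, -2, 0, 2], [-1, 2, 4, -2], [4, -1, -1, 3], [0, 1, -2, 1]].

-68

Expand along row 1 (it has 2 zeros):
  − (-2) · M_12   where M_12 = det([-1 4 -2; 4 -1 3; 0 -2 1]) = -5
  − (2) · M_14   where M_14 = det([-1 2 4; 4 -1 -1; 0 1 -2]) = 29
det = (-1)·(-2)·(-5) + (-1)·(2)·(29) = -68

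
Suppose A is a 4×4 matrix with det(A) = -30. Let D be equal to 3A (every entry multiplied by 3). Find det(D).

For a 4×4 matrix, det(3A) = 3^4·det(A) = 81·det(A).
det(D) = (81)·(-30) = -2430

-2430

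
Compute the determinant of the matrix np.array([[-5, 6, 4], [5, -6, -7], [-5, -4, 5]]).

150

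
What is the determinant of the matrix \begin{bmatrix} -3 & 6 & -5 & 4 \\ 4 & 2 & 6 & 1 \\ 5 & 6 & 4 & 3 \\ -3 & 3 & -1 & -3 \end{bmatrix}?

-553

Expand along row 1:
  + (-3) · M_11   where M_11 = det([2 6 1; 6 4 3; 3 -1 -3]) = 126
  − (6) · M_12   where M_12 = det([4 6 1; 5 4 3; -3 -1 -3]) = 7
  + (-5) · M_13   where M_13 = det([4 2 1; 5 6 3; -3 3 -3]) = -63
  − (4) · M_14   where M_14 = det([4 2 6; 5 6 4; -3 3 -1]) = 112
det = (+1)·(-3)·(126) + (-1)·(6)·(7) + (+1)·(-5)·(-63) + (-1)·(4)·(112) = -553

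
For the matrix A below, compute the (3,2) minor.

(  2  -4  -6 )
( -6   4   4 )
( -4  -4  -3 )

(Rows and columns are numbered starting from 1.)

Delete row 3 and column 2; the remaining 2×2 submatrix is [2 -6; -6 4].
Its determinant is 2·4 − (-6)·(-6) = -28.

-28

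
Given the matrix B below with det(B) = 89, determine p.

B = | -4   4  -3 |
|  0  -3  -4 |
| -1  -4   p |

0

Expanding along the row containing p, det(B) is linear in p: det(B) = (12)·p + (89).
Set (12)·p + (89) = 89  ⇒  (12)·p = 0  ⇒  p = 0.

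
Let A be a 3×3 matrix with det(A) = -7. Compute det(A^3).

The determinant is -343.

det(A^3) = (det A)^3 = (-7)^3 = -343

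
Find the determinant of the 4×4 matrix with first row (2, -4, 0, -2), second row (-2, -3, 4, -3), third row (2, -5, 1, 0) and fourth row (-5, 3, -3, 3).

Expand along row 1 (it has 1 zero):
  + (2) · M_11   where M_11 = det([-3 4 -3; -5 1 0; 3 -3 3]) = 15
  − (-4) · M_12   where M_12 = det([-2 4 -3; 2 1 0; -5 -3 3]) = -27
  − (-2) · M_14   where M_14 = det([-2 -3 4; 2 -5 1; -5 3 -3]) = -103
det = (+1)·(2)·(15) + (-1)·(-4)·(-27) + (-1)·(-2)·(-103) = -284

The determinant is -284.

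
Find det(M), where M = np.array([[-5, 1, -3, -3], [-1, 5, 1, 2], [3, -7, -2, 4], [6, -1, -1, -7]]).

Expand along row 1:
  + (-5) · M_11   where M_11 = det([5 1 2; -7 -2 4; -1 -1 -7]) = 47
  − (1) · M_12   where M_12 = det([-1 1 2; 3 -2 4; 6 -1 -7]) = 45
  + (-3) · M_13   where M_13 = det([-1 5 2; 3 -7 4; 6 -1 -7]) = 250
  − (-3) · M_14   where M_14 = det([-1 5 1; 3 -7 -2; 6 -1 -1]) = -11
det = (+1)·(-5)·(47) + (-1)·(1)·(45) + (+1)·(-3)·(250) + (-1)·(-3)·(-11) = -1063

|M| = -1063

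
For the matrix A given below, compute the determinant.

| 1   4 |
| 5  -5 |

-25

det(A) = 1·(-5) − 4·5 = -5 − 20 = -25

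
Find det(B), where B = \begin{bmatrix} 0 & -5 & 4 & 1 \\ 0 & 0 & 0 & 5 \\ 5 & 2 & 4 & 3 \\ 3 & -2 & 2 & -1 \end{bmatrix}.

det(B) = -370

Expand along row 2 (it has 3 zeros):
  + (5) · M_24   where M_24 = det([0 -5 4; 5 2 4; 3 -2 2]) = -74
det = (+1)·(5)·(-74) = -370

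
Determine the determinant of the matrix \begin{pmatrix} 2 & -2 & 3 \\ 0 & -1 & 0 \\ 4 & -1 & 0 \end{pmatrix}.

Expand along column 3:
  + 3 · |0 -1; 4 -1| = 3·(0 − (-4)) = 12

12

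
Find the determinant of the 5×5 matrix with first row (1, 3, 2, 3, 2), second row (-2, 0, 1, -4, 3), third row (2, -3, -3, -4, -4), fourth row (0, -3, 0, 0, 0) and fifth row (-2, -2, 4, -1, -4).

Expand along row 4 (it has 4 zeros):
  + (-3) · M_42   where M_42 = det([1 2 3 2; -2 1 -4 3; 2 -3 -4 -4; -2 4 -1 -4]) = 387
det = (+1)·(-3)·(387) = -1161

The determinant is -1161.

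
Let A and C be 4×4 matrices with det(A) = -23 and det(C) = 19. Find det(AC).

-437

det(AC) = det(A)·det(C) = (-23)·(19) = -437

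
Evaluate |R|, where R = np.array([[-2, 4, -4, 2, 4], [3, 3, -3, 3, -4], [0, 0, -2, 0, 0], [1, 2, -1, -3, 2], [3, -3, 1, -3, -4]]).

det(R) = 0

Expand along row 3 (it has 4 zeros):
  + (-2) · M_33   where M_33 = det([-2 4 2 4; 3 3 3 -4; 1 2 -3 2; 3 -3 -3 -4]) = 0
det = (+1)·(-2)·(0) = 0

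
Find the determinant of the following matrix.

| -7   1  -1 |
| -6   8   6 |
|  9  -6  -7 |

Expand along row 1:
  + (-7) · |8 6; -6 -7| = (-7)·(-56 − (-36)) = 140
  − 1 · |-6 6; 9 -7| = −1·(42 − 54) = 12
  + (-1) · |-6 8; 9 -6| = (-1)·(36 − 72) = 36
Sum: (140) + (12) + (36) = 188

188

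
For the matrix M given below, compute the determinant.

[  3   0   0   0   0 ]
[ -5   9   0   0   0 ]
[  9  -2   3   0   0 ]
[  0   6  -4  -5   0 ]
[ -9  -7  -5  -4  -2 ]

M is lower triangular, so det(M) is the product of the diagonal entries:
det = (3) · (9) · (3) · (-5) · (-2) = 810

|M| = 810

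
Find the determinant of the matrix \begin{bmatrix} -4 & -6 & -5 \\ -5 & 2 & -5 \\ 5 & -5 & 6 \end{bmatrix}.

Expand along column 1:
  + (-4) · |2 -5; -5 6| = (-4)·(12 − 25) = 52
  − (-5) · |-6 -5; -5 6| = −(-5)·(-36 − 25) = -305
  + 5 · |-6 -5; 2 -5| = 5·(30 − (-10)) = 200
Sum: (52) + (-305) + (200) = -53

-53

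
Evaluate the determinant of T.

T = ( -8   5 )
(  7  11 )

-123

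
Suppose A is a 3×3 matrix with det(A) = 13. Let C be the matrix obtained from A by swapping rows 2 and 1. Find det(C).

det(C) = -13

Swapping two rows multiplies the determinant by −1.
det(C) = (-1)·(13) = -13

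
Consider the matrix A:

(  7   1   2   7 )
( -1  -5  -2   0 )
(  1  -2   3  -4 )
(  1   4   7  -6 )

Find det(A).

-258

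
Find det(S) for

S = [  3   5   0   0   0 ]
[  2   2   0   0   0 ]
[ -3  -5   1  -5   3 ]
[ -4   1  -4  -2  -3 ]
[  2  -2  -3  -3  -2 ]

|S| = -32

S is block lower-triangular with a 2×2 block and a 3×3 block on the diagonal, so its determinant equals the product of the determinants of the diagonal blocks.
det of the 2×2 block = -4
det of the 3×3 block = 8
det = (-4)·(8) = -32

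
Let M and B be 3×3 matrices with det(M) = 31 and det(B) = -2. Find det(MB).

det(MB) = det(M)·det(B) = (31)·(-2) = -62

det(MB) = -62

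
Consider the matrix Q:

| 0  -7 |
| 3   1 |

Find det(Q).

21

det(Q) = 0·1 − (-7)·3 = 0 − (-21) = 21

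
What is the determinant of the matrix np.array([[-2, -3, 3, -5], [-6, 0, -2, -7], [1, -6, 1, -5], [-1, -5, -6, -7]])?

10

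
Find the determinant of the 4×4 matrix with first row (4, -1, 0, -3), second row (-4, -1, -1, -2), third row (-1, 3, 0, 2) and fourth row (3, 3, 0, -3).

-27

Expand along column 3 (it has 3 zeros):
  − (-1) · M_23   where M_23 = det([4 -1 -3; -1 3 2; 3 3 -3]) = -27
det = (-1)·(-1)·(-27) = -27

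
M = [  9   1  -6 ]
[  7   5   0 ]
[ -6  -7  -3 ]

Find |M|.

det(M) = 0

Expand along row 2:
  − 7 · |1 -6; -7 -3| = −7·(-3 − 42) = 315
  + 5 · |9 -6; -6 -3| = 5·(-27 − 36) = -315
Sum: (315) + (-315) = 0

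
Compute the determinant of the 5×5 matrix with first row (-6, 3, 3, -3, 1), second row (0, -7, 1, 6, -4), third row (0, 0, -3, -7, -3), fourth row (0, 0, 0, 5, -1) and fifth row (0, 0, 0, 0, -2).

The determinant is 1260.

The matrix is upper triangular, so the determinant is the product of the diagonal entries:
det = (-6) · (-7) · (-3) · (5) · (-2) = 1260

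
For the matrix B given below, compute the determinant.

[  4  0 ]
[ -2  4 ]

det(B) = 16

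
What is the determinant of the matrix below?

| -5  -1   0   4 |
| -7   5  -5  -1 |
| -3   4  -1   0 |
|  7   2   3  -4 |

The determinant is 76.

Expand along row 1 (it has 1 zero):
  + (-5) · M_11   where M_11 = det([5 -5 -1; 4 -1 0; 2 3 -4]) = -74
  − (-1) · M_12   where M_12 = det([-7 -5 -1; -3 -1 0; 7 3 -4]) = 34
  − (4) · M_14   where M_14 = det([-7 5 -5; -3 4 -1; 7 2 3]) = 82
det = (+1)·(-5)·(-74) + (-1)·(-1)·(34) + (-1)·(4)·(82) = 76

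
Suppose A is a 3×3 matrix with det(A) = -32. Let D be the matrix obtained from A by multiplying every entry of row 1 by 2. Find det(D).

-64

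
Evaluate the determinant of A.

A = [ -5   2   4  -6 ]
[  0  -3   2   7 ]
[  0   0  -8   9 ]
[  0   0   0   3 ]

The determinant is -360.

A is upper triangular, so det(A) is the product of the diagonal entries:
det = (-5) · (-3) · (-8) · (3) = -360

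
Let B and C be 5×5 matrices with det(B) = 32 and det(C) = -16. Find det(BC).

|BC| = -512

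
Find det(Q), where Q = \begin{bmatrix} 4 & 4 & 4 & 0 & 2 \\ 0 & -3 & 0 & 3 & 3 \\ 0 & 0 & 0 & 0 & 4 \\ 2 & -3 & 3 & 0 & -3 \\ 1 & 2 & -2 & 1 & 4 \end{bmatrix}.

det(Q) = 624

Expand along row 3 (it has 4 zeros):
  + (4) · M_35   where M_35 = det([4 4 4 0; 0 -3 0 3; 2 -3 3 0; 1 2 -2 1]) = 156
det = (+1)·(4)·(156) = 624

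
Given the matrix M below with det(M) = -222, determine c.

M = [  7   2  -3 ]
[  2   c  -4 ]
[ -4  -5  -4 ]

c = 4

Expanding along the row containing c, det(M) is linear in c: det(M) = (-40)·c + (-62).
Set (-40)·c + (-62) = -222  ⇒  (-40)·c = -160  ⇒  c = 4.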